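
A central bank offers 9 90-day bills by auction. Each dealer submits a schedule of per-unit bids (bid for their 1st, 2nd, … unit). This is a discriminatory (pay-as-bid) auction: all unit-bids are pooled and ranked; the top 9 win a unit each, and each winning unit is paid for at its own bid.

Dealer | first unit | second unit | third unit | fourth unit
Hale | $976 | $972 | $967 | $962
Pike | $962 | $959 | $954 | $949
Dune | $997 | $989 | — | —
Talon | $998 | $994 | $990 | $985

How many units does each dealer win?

Merging the schedules and taking the best 9: 998 (Talon-1), 997 (Dune-1), 994 (Talon-2), 990 (Talon-3), 989 (Dune-2), 985 (Talon-4), 976 (Hale-1), 972 (Hale-2), 967 (Hale-3)
Next rejected bid: $962 (not a price — pay-as-bid).
Allocation: Dune 2, Hale 3, Talon 4.

Dune 2, Hale 3, Talon 4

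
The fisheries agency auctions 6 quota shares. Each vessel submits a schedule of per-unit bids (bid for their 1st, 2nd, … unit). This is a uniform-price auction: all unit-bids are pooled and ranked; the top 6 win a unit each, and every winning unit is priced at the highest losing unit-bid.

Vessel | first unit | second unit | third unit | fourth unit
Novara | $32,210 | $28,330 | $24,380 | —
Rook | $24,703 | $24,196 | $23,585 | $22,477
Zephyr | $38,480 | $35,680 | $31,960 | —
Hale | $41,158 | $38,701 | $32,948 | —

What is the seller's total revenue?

Merging the schedules and taking the best 6: 41,158 (Hale-1), 38,701 (Hale-2), 38,480 (Zephyr-1), 35,680 (Zephyr-2), 32,948 (Hale-3), 32,210 (Novara-1)
The (k+1)-th unit-bid is $31,960.
Allocation: Hale 3, Novara 1, Zephyr 2. Every unit priced at $31,960.
Revenue = 6 × 31,960 = $191,760.

Total revenue: $191,760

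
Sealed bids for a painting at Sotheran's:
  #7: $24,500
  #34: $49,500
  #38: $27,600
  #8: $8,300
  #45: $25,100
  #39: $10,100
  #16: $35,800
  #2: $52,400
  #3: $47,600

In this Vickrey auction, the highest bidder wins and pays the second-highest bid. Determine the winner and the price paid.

Vickrey auction: the highest bidder wins and pays the second-highest bid.
Bids ranked: 52,400 (#2) > 49,500 (#34) > 47,600 (#3) > 35,800 (#16) > 27,600 (#38) > 25,100 (#45) > …
Second-price: #2 pays #34's bid of $49,500.

#2 pays $49,500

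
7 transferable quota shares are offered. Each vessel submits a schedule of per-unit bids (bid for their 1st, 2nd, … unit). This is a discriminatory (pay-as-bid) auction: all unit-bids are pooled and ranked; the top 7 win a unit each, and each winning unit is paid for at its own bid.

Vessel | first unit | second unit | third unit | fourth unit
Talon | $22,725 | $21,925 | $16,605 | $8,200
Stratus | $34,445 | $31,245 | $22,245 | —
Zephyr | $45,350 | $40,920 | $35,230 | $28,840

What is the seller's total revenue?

Total revenue: $238,755

Merging the schedules and taking the best 7: 45,350 (Zephyr-1), 40,920 (Zephyr-2), 35,230 (Zephyr-3), 34,445 (Stratus-1), 31,245 (Stratus-2), 28,840 (Zephyr-4), 22,725 (Talon-1)
Next rejected bid: $22,245 (not a price — pay-as-bid).
Each winning unit pays its own bid.
Revenue = 45,350 + 40,920 + 35,230 + 34,445 + 31,245 + 28,840 + 22,725 = $238,755.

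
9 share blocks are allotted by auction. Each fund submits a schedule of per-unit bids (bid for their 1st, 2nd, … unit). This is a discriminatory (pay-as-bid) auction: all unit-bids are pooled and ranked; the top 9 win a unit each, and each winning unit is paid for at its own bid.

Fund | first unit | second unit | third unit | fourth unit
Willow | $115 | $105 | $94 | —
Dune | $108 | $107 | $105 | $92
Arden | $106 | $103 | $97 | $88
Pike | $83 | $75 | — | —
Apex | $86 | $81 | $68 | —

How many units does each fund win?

Pooled unit-bids ranked (top 9): 115 (Willow-1), 108 (Dune-1), 107 (Dune-2), 106 (Arden-1), 105 (Willow-2), 105 (Dune-3), 103 (Arden-2), 97 (Arden-3), 94 (Willow-3)
Next rejected bid: $92 (not a price — pay-as-bid).
Allocation: Arden 3, Dune 3, Willow 3.

Arden 3, Dune 3, Willow 3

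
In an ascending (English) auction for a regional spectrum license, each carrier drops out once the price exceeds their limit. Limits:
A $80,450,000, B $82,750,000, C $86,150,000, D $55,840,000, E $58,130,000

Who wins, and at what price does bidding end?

C wins at $82,750,000

Ascending (English) auction: the price rises until one bidder remains; the winner pays the price at which the last rival dropped out.
Limits in order: 86,150,000 (C) > 82,750,000 (B) > 80,450,000 (A) > 58,130,000 (E) > 55,840,000 (D)
B is the last rival to drop out, at $82,750,000; C remains and wins at that price.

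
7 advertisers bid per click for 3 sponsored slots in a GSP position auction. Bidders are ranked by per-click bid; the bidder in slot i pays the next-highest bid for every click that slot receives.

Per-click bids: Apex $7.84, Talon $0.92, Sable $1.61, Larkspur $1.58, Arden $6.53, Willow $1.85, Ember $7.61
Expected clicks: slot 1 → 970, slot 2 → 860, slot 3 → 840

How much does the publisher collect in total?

Ranked by bid: $7.84 (Apex) > $7.61 (Ember) > $6.53 (Arden) > $1.85 (Willow) > …
Slot 1: Apex pays $7.61 × 970 = $7381.70
Slot 2: Ember pays $6.53 × 860 = $5615.80
Slot 3: Arden pays $1.85 × 840 = $1554.00
Total = $14551.50

Total revenue: $14551.50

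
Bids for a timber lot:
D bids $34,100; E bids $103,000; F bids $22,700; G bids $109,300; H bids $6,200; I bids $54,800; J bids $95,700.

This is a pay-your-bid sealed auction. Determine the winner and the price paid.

G pays $109,300

Sorting bids: 109,300 (G) > 103,000 (E) > 95,700 (J) > 54,800 (I) > 34,100 (D) > 22,700 (F) > …
First-price: G pays what they bid, $109,300.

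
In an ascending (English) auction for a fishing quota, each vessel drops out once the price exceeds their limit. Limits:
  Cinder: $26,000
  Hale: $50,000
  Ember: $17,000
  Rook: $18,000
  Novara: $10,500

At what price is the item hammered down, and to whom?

Hale wins at $26,000

Sorting limits: 50,000 (Hale) > 26,000 (Cinder) > 18,000 (Rook) > 17,000 (Ember) > 10,500 (Novara)
Bidding ends when Cinder exits at $26,000; Hale takes it.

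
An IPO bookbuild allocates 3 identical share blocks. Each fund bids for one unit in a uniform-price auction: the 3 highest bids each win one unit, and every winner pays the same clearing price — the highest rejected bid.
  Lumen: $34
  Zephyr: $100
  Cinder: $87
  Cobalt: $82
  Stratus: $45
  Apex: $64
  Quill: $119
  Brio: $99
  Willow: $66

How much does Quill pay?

Quill pays $87

Bids ranked high→low: 119 (Quill), 100 (Zephyr), 99 (Brio), 87 (Cinder), 82 (Cobalt), …
Winners (3 units): Quill, Zephyr, Brio.
First losing bid is Cinder's $87, which sets the uniform price.
Quill wins → pays $87.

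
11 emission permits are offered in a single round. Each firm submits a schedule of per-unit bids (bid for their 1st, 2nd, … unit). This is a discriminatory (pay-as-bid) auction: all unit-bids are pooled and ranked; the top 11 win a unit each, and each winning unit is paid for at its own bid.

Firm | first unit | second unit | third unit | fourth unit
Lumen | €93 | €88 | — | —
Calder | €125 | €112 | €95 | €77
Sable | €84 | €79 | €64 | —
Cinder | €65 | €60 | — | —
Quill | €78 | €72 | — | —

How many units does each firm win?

Pooled unit-bids ranked (top 11): 125 (Calder-1), 112 (Calder-2), 95 (Calder-3), 93 (Lumen-1), 88 (Lumen-2), 84 (Sable-1), 79 (Sable-2), 78 (Quill-1), 77 (Calder-4), 72 (Quill-2), 65 (Cinder-1)
Next rejected bid: €64 (not a price — pay-as-bid).
Allocation: Calder 4, Cinder 1, Lumen 2, Quill 2, Sable 2.

Calder 4, Cinder 1, Lumen 2, Quill 2, Sable 2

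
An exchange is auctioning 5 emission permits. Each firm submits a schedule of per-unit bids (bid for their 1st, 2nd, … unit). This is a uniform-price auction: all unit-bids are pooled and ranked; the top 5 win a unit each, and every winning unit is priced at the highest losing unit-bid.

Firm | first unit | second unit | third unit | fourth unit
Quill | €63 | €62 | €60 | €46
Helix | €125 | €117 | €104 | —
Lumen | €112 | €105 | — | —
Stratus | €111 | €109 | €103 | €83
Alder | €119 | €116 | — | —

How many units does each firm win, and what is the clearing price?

All unit-bids, highest first — top 5: 125 (Helix-1), 119 (Alder-1), 117 (Helix-2), 116 (Alder-2), 112 (Lumen-1)
Highest rejected unit-bid = €111.
Allocation: Alder 2, Helix 2, Lumen 1.

Alder 2, Helix 2, Lumen 1; clearing price €111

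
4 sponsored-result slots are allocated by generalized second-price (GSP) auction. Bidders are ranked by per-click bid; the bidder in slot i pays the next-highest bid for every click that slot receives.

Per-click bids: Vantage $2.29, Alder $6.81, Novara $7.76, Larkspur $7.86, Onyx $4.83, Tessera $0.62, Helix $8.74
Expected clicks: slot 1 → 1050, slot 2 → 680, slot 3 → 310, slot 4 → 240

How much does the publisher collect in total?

Sorting advertisers: $8.74 (Helix) > $7.86 (Larkspur) > $7.76 (Novara) > $6.81 (Alder) > $4.83 (Onyx) > …
Slot 1: Helix pays $7.86 × 1050 = $8253.00
Slot 2: Larkspur pays $7.76 × 680 = $5276.80
Slot 3: Novara pays $6.81 × 310 = $2111.10
Slot 4: Alder pays $4.83 × 240 = $1159.20
Total = $16800.10

Total revenue: $16800.10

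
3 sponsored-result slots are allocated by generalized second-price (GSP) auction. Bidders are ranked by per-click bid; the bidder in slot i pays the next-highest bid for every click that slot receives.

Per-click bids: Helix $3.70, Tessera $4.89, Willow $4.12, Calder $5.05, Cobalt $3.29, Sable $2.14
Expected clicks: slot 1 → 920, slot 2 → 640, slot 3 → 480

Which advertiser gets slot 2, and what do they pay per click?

Per-click bids in order: $5.05 (Calder) > $4.89 (Tessera) > $4.12 (Willow) > $3.70 (Helix) > …
Slot 2 goes to the second-ranked bidder, Tessera, who pays the next bid down: $4.12/click.

Tessera; $4.12 per click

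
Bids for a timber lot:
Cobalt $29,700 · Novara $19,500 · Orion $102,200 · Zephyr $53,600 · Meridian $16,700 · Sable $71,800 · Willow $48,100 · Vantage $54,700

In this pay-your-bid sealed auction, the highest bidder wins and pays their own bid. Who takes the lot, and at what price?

Orion pays $102,200

Bids ranked: 102,200 (Orion) > 71,800 (Sable) > 54,700 (Vantage) > 53,600 (Zephyr) > 48,100 (Willow) > 29,700 (Cobalt) > …
Orion has the highest bid and pays exactly that: $102,200.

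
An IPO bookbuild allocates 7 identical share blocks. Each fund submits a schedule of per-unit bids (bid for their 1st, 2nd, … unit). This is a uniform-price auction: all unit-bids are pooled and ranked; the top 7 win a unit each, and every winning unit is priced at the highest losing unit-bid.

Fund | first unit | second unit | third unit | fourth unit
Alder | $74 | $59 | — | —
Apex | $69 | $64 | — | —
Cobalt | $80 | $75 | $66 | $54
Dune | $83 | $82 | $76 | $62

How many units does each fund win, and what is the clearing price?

Alder 1, Apex 1, Cobalt 2, Dune 3; clearing price $66

All unit-bids, highest first — top 7: 83 (Dune-1), 82 (Dune-2), 80 (Cobalt-1), 76 (Dune-3), 75 (Cobalt-2), 74 (Alder-1), 69 (Apex-1)
First bid not allocated: $66.
Allocation: Alder 1, Apex 1, Cobalt 2, Dune 3.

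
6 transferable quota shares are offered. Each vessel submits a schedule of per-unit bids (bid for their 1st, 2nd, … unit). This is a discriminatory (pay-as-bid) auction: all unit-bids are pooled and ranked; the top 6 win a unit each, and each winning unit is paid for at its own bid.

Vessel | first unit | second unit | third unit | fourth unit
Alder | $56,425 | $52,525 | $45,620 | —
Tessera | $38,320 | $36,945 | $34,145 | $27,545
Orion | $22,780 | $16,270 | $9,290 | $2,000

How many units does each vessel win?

Alder 3, Tessera 3

Merging the schedules and taking the best 6: 56,425 (Alder-1), 52,525 (Alder-2), 45,620 (Alder-3), 38,320 (Tessera-1), 36,945 (Tessera-2), 34,145 (Tessera-3)
Next rejected bid: $27,545 (not a price — pay-as-bid).
Allocation: Alder 3, Tessera 3.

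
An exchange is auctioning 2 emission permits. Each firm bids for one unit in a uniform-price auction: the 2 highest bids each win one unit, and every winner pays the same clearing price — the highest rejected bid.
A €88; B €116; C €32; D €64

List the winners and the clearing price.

Ordering the bids: 116 (B), 88 (A), 64 (D), 32 (C)
The 2 highest are B, A.
Clearing price = highest rejected bid = €64.

B, A; each pays €64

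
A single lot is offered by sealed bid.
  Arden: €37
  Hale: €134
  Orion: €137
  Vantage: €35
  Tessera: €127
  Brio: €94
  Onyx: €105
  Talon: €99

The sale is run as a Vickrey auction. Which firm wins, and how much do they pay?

Orion pays €134

Bids in order: 137 (Orion) > 134 (Hale) > 127 (Tessera) > 105 (Onyx) > 99 (Talon) > 94 (Brio) > …
Orion wins with the highest bid; price is set by the runner-up at €134.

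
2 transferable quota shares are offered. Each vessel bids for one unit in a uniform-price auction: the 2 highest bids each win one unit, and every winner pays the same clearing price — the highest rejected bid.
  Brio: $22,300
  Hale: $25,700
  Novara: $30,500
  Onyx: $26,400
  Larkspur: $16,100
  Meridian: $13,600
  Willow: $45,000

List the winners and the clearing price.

Willow, Novara; each pays $26,400

Sorting: 45,000 (Willow), 30,500 (Novara), 26,400 (Onyx), 25,700 (Hale), …
Winners (2 units): Willow, Novara.
Highest unsuccessful bid: $26,400 → clearing price.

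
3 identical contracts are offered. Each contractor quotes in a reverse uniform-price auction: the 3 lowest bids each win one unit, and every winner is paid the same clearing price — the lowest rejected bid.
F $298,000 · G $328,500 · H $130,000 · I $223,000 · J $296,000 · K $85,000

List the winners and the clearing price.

K, H, I; each is paid $296,000

Sorting: 85,000 (K), 130,000 (H), 223,000 (I), 296,000 (J), 298,000 (F), …
Lowest 3: K, H, I.
First losing bid is J's $296,000, which sets the uniform price.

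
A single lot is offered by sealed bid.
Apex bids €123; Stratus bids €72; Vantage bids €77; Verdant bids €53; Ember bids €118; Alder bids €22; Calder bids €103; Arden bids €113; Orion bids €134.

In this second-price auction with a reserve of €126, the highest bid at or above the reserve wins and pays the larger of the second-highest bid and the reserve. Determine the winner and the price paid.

Bids in order: 134 (Orion) > 123 (Apex) > 118 (Ember) > 113 (Arden) > 103 (Calder) > 77 (Vantage) > …
Orion has the top bid at or above the reserve (€134).
Second-highest bid €123 is below the reserve €126, so the reserve binds → payment €126.

Orion pays €126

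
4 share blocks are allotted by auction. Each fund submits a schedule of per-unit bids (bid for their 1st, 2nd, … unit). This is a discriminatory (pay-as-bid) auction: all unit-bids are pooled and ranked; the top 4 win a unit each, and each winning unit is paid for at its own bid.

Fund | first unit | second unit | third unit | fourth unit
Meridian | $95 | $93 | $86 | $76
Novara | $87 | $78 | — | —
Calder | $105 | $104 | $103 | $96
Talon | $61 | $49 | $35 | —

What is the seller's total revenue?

Total revenue: $408

Merging the schedules and taking the best 4: 105 (Calder-1), 104 (Calder-2), 103 (Calder-3), 96 (Calder-4)
Next rejected bid: $95 (not a price — pay-as-bid).
Each winning unit pays its own bid.
Revenue = 105 + 104 + 103 + 96 = $408.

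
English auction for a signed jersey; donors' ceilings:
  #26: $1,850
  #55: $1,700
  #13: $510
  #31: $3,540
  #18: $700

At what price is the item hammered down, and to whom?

Limits in order: 3,540 (#31) > 1,850 (#26) > 1,700 (#55) > 700 (#18) > 510 (#13)
Once the price passes $1,850, only #31 is left; the hammer falls at #26's limit of $1,850.

#31 wins at $1,850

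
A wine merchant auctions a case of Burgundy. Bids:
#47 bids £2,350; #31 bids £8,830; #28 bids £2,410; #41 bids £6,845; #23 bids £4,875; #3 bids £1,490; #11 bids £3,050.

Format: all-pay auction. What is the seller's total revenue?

Total revenue: £29,850

Sorting bids: 8,830 (#31) > 6,845 (#41) > 4,875 (#23) > 3,050 (#11) > 2,410 (#28) > 2,350 (#47) > …
#31 wins with the top bid; all bids are sunk regardless.
Every bidder forfeits their bid regardless of winning.
Revenue = 2,350 + 8,830 + 2,410 + 6,845 + 4,875 + 1,490 + 3,050 = £29,850.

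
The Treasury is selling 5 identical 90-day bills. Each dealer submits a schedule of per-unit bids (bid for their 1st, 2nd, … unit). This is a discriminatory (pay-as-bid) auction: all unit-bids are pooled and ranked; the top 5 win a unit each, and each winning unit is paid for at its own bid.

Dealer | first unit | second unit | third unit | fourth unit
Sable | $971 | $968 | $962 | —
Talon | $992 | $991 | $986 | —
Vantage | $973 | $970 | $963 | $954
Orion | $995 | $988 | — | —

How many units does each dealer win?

Orion 2, Talon 3

Pooled unit-bids ranked (top 5): 995 (Orion-1), 992 (Talon-1), 991 (Talon-2), 988 (Orion-2), 986 (Talon-3)
Next rejected bid: $973 (not a price — pay-as-bid).
Allocation: Orion 2, Talon 3.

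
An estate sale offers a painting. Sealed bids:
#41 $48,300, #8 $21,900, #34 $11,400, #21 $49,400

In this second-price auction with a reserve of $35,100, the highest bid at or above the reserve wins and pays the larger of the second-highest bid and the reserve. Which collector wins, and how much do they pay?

#21 pays $48,300

Rule: the highest bid at or above the reserve wins and pays the larger of the second-highest bid and the reserve.
Sorting bids: 49,400 (#21) > 48,300 (#41) > 21,900 (#8) > 11,400 (#34)
Highest eligible bid: #21 at $49,400.
max(second-highest $48,300, reserve $35,100) = $48,300; the reserve does not bind.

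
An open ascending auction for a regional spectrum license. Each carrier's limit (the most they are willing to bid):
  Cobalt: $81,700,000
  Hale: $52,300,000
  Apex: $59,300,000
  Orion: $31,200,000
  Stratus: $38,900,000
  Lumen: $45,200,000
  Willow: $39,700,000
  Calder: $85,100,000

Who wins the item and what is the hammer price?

Ascending (English) auction: the price rises until one bidder remains; the winner pays the price at which the last rival dropped out.
Sorting limits: 85,100,000 (Calder) > 81,700,000 (Cobalt) > 59,300,000 (Apex) > 52,300,000 (Hale) > 45,200,000 (Lumen) > 39,700,000 (Willow) > …
Once the price passes $81,700,000, only Calder is left; the hammer falls at Cobalt's limit of $81,700,000.

Calder wins at $81,700,000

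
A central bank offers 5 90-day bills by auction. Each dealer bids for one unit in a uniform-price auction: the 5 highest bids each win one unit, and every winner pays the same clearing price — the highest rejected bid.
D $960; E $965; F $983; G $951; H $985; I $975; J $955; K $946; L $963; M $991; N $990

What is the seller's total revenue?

Total revenue: $4,825

Bids ranked high→low: 991 (M), 990 (N), 985 (H), 983 (F), 975 (I), 965 (E), 963 (L), …
The 5 highest are M, N, H, F, I.
Highest unsuccessful bid: $965 → clearing price.
Total revenue = 5 × $965 = $4,825.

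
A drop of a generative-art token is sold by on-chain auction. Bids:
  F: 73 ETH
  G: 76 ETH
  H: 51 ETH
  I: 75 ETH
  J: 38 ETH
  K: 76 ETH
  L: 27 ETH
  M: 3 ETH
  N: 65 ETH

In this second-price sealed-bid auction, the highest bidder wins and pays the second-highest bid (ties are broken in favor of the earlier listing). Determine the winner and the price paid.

Bids in order: 76 (G) > 76 (K) > 75 (I) > 73 (F) > 65 (N) > 51 (H) > …
G and K tie at 76 ETH; tie-break gives it to G.
Second-price: G pays K's bid of 76 ETH.

G pays 76 ETH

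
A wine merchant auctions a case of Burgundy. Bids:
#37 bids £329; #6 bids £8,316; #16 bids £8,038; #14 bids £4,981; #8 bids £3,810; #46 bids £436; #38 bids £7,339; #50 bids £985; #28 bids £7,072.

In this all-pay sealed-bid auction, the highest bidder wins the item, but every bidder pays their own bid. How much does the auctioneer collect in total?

Total revenue: £41,306

Sorting bids: 8,316 (#6) > 8,038 (#16) > 7,339 (#38) > 7,072 (#28) > 4,981 (#14) > 3,810 (#8) > …
#6 wins with the top bid; all bids are sunk regardless.
Every bidder forfeits their bid regardless of winning.
Revenue = 329 + 8,316 + 8,038 + 4,981 + 3,810 + 436 + 7,339 + 985 + 7,072 = £41,306.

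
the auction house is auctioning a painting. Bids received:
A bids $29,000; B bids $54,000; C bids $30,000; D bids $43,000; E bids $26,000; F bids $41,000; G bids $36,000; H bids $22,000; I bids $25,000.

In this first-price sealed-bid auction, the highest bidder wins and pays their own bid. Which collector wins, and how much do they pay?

B pays $54,000

Bids in order: 54,000 (B) > 43,000 (D) > 41,000 (F) > 36,000 (G) > 30,000 (C) > 29,000 (A) > …
First-price: B pays what they bid, $54,000.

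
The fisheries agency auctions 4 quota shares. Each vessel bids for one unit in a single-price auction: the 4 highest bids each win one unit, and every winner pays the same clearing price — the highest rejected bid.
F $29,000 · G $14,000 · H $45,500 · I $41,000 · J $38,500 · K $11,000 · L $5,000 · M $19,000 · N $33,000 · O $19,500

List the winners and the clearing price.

Ordering the bids: 45,500 (H), 41,000 (I), 38,500 (J), 33,000 (N), 29,000 (F), 19,500 (O), …
Top 4: H, I, J, N.
First losing bid is F's $29,000, which sets the uniform price.

H, I, J, N; each pays $29,000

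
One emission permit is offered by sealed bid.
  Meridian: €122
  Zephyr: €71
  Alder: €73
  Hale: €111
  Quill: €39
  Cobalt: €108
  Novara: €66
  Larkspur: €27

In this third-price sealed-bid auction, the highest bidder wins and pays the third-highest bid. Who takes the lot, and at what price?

Meridian pays €108

Bids ranked: 122 (Meridian) > 111 (Hale) > 108 (Cobalt) > 73 (Alder) > 71 (Zephyr) > 66 (Novara) > …
Meridian wins; payment is bid #3 in the ranking = €108.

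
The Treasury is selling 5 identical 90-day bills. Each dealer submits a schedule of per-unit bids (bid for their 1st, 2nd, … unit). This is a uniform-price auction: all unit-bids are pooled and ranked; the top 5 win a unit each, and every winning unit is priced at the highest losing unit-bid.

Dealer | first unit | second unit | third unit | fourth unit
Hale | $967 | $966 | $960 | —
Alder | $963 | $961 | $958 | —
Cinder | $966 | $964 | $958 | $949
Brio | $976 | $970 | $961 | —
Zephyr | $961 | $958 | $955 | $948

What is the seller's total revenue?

Merging the schedules and taking the best 5: 976 (Brio-1), 970 (Brio-2), 967 (Hale-1), 966 (Hale-2), 966 (Cinder-1)
First bid not allocated: $964.
Allocation: Brio 2, Cinder 1, Hale 2. Every unit priced at $964.
Revenue = 5 × 964 = $4,820.

Total revenue: $4,820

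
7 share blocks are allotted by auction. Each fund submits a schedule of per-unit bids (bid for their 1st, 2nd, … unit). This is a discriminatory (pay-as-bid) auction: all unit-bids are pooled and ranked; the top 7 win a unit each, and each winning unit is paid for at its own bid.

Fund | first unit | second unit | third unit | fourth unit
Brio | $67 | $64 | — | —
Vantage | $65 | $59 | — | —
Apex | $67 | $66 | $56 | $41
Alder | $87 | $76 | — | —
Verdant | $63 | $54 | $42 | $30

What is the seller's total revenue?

All unit-bids, highest first — top 7: 87 (Alder-1), 76 (Alder-2), 67 (Brio-1), 67 (Apex-1), 66 (Apex-2), 65 (Vantage-1), 64 (Brio-2)
Next rejected bid: $63 (not a price — pay-as-bid).
Each winning unit pays its own bid.
Revenue = 87 + 76 + 67 + 67 + 66 + 65 + 64 = $492.

Total revenue: $492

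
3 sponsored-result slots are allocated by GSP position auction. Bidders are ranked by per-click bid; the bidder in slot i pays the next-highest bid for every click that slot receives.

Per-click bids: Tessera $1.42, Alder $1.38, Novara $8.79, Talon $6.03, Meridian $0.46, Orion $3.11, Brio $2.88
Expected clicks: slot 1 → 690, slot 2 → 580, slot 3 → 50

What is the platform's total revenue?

Total revenue: $6108.50

Sorting advertisers: $8.79 (Novara) > $6.03 (Talon) > $3.11 (Orion) > $2.88 (Brio) > …
Slot 1: Novara pays $6.03 × 690 = $4160.70
Slot 2: Talon pays $3.11 × 580 = $1803.80
Slot 3: Orion pays $2.88 × 50 = $144.00
Total = $6108.50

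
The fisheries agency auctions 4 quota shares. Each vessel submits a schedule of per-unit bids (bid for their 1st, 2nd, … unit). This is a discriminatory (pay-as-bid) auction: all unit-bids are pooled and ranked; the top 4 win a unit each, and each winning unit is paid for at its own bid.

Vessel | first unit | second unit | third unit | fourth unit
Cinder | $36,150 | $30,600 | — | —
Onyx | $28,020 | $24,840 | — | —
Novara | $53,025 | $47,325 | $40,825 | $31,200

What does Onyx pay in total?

Pooled unit-bids ranked (top 4): 53,025 (Novara-1), 47,325 (Novara-2), 40,825 (Novara-3), 36,150 (Cinder-1)
Next rejected bid: $31,200 (not a price — pay-as-bid).
Onyx wins no units.

Onyx pays $0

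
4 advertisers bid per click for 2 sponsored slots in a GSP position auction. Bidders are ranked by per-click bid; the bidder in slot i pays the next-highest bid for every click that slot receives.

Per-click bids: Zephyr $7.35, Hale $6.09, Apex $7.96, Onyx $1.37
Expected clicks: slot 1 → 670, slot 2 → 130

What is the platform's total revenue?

Total revenue: $5716.20

Ranked by bid: $7.96 (Apex) > $7.35 (Zephyr) > $6.09 (Hale) > …
Slot 1: Apex pays $7.35 × 670 = $4924.50
Slot 2: Zephyr pays $6.09 × 130 = $791.70
Total = $5716.20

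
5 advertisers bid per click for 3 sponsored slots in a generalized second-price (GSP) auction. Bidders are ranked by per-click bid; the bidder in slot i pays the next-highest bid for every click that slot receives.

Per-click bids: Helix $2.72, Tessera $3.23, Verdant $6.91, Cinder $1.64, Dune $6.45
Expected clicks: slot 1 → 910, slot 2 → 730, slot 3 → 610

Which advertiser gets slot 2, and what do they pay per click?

Dune; $3.23 per click

Per-click bids in order: $6.91 (Verdant) > $6.45 (Dune) > $3.23 (Tessera) > $2.72 (Helix) > …
Slot 2 goes to the second-ranked bidder, Dune, who pays the next bid down: $3.23/click.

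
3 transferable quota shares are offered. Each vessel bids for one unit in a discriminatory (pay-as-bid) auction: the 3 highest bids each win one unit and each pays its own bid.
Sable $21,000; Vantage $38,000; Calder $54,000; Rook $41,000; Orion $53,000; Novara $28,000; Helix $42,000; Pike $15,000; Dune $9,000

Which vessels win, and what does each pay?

Bids ranked high→low: 54,000 (Calder), 53,000 (Orion), 42,000 (Helix), 41,000 (Rook), 38,000 (Vantage), …
Top 3: Calder, Orion, Helix.
Each winner pays its own bid: Calder $54,000, Orion $53,000, Helix $42,000.

Calder $54,000, Orion $53,000, Helix $42,000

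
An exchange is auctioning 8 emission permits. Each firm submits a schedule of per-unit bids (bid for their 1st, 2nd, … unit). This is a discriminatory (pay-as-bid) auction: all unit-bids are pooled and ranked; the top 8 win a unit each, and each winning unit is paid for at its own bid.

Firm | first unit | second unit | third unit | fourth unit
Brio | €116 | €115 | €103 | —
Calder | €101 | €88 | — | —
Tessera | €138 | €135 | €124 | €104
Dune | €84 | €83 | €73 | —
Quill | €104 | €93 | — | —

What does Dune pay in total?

Dune pays €0

Pooled unit-bids ranked (top 8): 138 (Tessera-1), 135 (Tessera-2), 124 (Tessera-3), 116 (Brio-1), 115 (Brio-2), 104 (Tessera-4), 104 (Quill-1), 103 (Brio-3)
Next rejected bid: €101 (not a price — pay-as-bid).
Dune wins no units.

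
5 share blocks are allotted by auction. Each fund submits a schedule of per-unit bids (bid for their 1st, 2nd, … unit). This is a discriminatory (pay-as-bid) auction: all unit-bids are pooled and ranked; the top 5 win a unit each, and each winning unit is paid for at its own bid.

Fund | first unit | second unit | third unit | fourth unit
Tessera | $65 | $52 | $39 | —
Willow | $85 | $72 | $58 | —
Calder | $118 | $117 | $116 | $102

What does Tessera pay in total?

Tessera pays $0

Merging the schedules and taking the best 5: 118 (Calder-1), 117 (Calder-2), 116 (Calder-3), 102 (Calder-4), 85 (Willow-1)
Next rejected bid: $72 (not a price — pay-as-bid).
Tessera wins no units.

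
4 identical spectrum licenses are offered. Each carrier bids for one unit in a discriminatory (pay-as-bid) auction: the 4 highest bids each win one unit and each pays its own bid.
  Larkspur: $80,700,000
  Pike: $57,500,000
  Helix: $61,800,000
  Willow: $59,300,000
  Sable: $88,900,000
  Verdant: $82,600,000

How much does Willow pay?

Willow pays $0

Bids ranked high→low: 88,900,000 (Sable), 82,600,000 (Verdant), 80,700,000 (Larkspur), 61,800,000 (Helix), 59,300,000 (Willow), 57,500,000 (Pike)
The 4 highest are Sable, Verdant, Larkspur, Helix.
Willow does not win → $0.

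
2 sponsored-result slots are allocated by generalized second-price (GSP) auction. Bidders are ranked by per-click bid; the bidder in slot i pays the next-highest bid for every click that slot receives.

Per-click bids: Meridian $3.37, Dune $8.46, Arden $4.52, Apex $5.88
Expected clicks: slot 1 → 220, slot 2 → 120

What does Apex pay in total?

Apex pays $542.40

Ranked by bid: $8.46 (Dune) > $5.88 (Apex) > $4.52 (Arden) > …
Apex holds slot 2 → pays next bid $4.52 × 120 clicks = $542.40.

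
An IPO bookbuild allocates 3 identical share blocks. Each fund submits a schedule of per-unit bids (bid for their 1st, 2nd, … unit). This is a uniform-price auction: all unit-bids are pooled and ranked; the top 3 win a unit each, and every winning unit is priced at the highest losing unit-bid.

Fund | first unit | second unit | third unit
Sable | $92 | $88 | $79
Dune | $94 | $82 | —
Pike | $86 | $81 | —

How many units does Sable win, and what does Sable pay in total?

Merging the schedules and taking the best 3: 94 (Dune-1), 92 (Sable-1), 88 (Sable-2)
Highest rejected unit-bid = $86.
Sable wins 2 unit(s) at $86 each.

Sable: 2 units, pays $172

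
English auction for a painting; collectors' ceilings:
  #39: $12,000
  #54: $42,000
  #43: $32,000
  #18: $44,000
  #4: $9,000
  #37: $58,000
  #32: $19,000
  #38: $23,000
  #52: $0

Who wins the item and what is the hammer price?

#37 wins at $44,000

Limits ranked: 58,000 (#37) > 44,000 (#18) > 42,000 (#54) > 32,000 (#43) > 23,000 (#38) > 19,000 (#32) > …
#18 is the last rival to drop out, at $44,000; #37 remains and wins at that price.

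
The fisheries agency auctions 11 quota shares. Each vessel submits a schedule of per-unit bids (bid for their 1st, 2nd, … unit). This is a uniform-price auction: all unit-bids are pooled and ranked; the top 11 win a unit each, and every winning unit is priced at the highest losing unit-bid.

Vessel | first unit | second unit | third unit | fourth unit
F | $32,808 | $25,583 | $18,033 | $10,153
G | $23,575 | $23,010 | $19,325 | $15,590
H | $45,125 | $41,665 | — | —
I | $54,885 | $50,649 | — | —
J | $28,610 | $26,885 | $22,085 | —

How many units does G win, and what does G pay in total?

G: 2 units, pays $38,650

Pooled unit-bids ranked (top 11): 54,885 (I-1), 50,649 (I-2), 45,125 (H-1), 41,665 (H-2), 32,808 (F-1), 28,610 (J-1), 26,885 (J-2), 25,583 (F-2), 23,575 (G-1), 23,010 (G-2), 22,085 (J-3)
Highest rejected unit-bid = $19,325.
G wins 2 unit(s) at $19,325 each.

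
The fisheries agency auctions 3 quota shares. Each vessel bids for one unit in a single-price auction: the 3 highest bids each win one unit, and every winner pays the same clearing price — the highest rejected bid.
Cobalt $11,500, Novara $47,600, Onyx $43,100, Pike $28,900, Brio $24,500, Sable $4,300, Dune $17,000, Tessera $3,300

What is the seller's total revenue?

Total revenue: $73,500

Sorting: 47,600 (Novara), 43,100 (Onyx), 28,900 (Pike), 24,500 (Brio), 17,000 (Dune), …
Top 3: Novara, Onyx, Pike.
Clearing price = highest rejected bid = $24,500.
Total revenue = 3 × $24,500 = $73,500.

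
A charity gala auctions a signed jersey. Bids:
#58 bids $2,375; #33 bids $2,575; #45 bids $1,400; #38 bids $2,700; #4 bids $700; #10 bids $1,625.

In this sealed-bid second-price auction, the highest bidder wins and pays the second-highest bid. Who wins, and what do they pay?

Sorting bids: 2,700 (#38) > 2,575 (#33) > 2,375 (#58) > 1,625 (#10) > 1,400 (#45) > 700 (#4)
#38 is highest; pays the second-highest bid, $2,575.

#38 pays $2,575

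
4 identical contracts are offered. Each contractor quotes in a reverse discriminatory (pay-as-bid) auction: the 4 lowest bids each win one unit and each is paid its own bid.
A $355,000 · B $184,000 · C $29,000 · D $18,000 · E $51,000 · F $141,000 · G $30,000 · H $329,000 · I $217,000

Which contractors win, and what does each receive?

Ordering the bids: 18,000 (D), 29,000 (C), 30,000 (G), 51,000 (E), 141,000 (F), 184,000 (B), …
Lowest 4: D, C, G, E.
Each winner is paid its own bid: D $18,000, C $29,000, G $30,000, E $51,000.

D $18,000, C $29,000, G $30,000, E $51,000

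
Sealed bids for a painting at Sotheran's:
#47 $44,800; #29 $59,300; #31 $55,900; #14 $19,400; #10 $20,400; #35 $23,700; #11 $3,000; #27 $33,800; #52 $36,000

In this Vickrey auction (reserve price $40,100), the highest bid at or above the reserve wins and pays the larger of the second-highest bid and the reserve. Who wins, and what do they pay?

Bids in order: 59,300 (#29) > 55,900 (#31) > 44,800 (#47) > 36,000 (#52) > 33,800 (#27) > 23,700 (#35) > …
Highest eligible bid: #29 at $59,300.
Second-highest bid $55,900 exceeds the reserve $40,100 → payment $55,900.

#29 pays $55,900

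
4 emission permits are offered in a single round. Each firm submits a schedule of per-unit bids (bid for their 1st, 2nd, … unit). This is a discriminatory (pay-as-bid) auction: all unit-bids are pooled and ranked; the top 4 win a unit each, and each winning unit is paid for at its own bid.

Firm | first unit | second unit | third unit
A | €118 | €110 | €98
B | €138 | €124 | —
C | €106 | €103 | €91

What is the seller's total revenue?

Pooled unit-bids ranked (top 4): 138 (B-1), 124 (B-2), 118 (A-1), 110 (A-2)
Next rejected bid: €106 (not a price — pay-as-bid).
Each winning unit pays its own bid.
Revenue = 138 + 124 + 118 + 110 = €490.

Total revenue: €490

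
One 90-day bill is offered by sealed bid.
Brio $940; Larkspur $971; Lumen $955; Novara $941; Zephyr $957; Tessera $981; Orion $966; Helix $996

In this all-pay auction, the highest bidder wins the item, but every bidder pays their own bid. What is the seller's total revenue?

Total revenue: $7,707

Sorting bids: 996 (Helix) > 981 (Tessera) > 971 (Larkspur) > 966 (Orion) > 957 (Zephyr) > 955 (Lumen) > …
Helix wins with the top bid; all bids are sunk regardless.
Every bidder forfeits their bid regardless of winning.
Revenue = 940 + 971 + 955 + 941 + 957 + 981 + 966 + 996 = $7,707.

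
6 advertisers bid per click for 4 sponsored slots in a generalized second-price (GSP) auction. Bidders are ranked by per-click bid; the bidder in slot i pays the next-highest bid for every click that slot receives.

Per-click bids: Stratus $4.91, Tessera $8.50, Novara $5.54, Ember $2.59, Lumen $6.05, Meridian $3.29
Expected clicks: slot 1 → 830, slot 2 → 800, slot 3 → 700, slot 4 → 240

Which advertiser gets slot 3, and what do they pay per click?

Ranked by bid: $8.50 (Tessera) > $6.05 (Lumen) > $5.54 (Novara) > $4.91 (Stratus) > $3.29 (Meridian) > …
Slot 3 goes to the third-ranked bidder, Novara, who pays the next bid down: $4.91/click.

Novara; $4.91 per click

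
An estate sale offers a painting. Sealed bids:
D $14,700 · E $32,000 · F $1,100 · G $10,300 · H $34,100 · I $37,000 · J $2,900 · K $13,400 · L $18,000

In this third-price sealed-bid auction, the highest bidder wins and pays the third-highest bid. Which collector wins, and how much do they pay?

I pays $32,000

Rule: the highest bidder wins and pays the third-highest bid.
Sorting bids: 37,000 (I) > 34,100 (H) > 32,000 (E) > 18,000 (L) > 14,700 (D) > 13,400 (K) > …
I wins; payment is bid #3 in the ranking = $32,000.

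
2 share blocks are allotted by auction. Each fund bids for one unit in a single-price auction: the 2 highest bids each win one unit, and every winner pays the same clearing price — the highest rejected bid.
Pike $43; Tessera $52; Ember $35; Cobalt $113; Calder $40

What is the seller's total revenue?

Ordering the bids: 113 (Cobalt), 52 (Tessera), 43 (Pike), 40 (Calder), …
Top 2: Cobalt, Tessera.
Clearing price = highest rejected bid = $43.
Total revenue = 2 × $43 = $86.

Total revenue: $86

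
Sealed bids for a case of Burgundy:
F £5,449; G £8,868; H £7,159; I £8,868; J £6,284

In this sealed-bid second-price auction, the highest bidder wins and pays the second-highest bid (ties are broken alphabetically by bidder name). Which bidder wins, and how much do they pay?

Sorting bids: 8,868 (G) > 8,868 (I) > 7,159 (H) > 6,284 (J) > 5,449 (F)
Tie at £8,868 → G wins by tie-break.
G wins with the highest bid; price is set by the runner-up at £8,868.

G pays £8,868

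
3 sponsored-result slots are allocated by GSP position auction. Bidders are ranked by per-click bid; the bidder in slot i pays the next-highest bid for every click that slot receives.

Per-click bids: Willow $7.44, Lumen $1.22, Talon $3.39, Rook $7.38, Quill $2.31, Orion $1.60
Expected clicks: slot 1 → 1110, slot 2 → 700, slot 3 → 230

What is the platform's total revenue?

Per-click bids in order: $7.44 (Willow) > $7.38 (Rook) > $3.39 (Talon) > $2.31 (Quill) > …
Slot 1: Willow pays $7.38 × 1110 = $8191.80
Slot 2: Rook pays $3.39 × 700 = $2373.00
Slot 3: Talon pays $2.31 × 230 = $531.30
Total = $11096.10

Total revenue: $11096.10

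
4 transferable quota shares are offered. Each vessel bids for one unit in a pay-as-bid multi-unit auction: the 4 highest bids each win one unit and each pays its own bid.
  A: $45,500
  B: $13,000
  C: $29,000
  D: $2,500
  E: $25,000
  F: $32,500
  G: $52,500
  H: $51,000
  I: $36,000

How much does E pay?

E pays $0

Ordering the bids: 52,500 (G), 51,000 (H), 45,500 (A), 36,000 (I), 32,500 (F), 29,000 (C), …
The 4 highest are G, H, A, I.
E does not win → $0.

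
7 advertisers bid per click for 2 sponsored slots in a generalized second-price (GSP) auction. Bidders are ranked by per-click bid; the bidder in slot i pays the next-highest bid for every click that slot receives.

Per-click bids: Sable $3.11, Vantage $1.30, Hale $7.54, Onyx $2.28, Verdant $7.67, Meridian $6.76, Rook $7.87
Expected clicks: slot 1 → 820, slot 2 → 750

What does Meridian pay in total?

Meridian pays $0.00

Per-click bids in order: $7.87 (Rook) > $7.67 (Verdant) > $7.54 (Hale) > …
Meridian ranks below slot 2 → no slot, pays nothing.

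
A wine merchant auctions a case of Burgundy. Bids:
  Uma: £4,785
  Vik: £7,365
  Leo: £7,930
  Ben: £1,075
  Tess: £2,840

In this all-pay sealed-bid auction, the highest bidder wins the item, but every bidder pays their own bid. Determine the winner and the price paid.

All-pay sealed-bid auction: the highest bidder wins the item, but every bidder pays their own bid.
Bids ranked: 7,930 (Leo) > 7,365 (Vik) > 4,785 (Uma) > 2,840 (Tess) > 1,075 (Ben)
Leo is highest and takes the item; every bidder forfeits their bid.

Leo pays £7,930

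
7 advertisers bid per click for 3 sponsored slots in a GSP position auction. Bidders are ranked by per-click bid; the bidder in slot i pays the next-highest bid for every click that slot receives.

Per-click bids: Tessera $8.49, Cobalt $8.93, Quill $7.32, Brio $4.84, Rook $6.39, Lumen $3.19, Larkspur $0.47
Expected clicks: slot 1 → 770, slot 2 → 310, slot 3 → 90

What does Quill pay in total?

Sorting advertisers: $8.93 (Cobalt) > $8.49 (Tessera) > $7.32 (Quill) > $6.39 (Rook) > …
Quill holds slot 3 → pays next bid $6.39 × 90 clicks = $575.10.

Quill pays $575.10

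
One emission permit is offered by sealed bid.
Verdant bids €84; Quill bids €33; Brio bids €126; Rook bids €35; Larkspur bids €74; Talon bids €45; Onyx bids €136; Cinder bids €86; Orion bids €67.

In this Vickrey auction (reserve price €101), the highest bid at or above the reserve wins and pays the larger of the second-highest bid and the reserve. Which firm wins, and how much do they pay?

Rule: the highest bid at or above the reserve wins and pays the larger of the second-highest bid and the reserve.
Bids ranked: 136 (Onyx) > 126 (Brio) > 86 (Cinder) > 84 (Verdant) > 74 (Larkspur) > 67 (Orion) > …
Onyx has the top bid at or above the reserve (€136).
Second-highest bid €126 exceeds the reserve €101 → payment €126.

Onyx pays €126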